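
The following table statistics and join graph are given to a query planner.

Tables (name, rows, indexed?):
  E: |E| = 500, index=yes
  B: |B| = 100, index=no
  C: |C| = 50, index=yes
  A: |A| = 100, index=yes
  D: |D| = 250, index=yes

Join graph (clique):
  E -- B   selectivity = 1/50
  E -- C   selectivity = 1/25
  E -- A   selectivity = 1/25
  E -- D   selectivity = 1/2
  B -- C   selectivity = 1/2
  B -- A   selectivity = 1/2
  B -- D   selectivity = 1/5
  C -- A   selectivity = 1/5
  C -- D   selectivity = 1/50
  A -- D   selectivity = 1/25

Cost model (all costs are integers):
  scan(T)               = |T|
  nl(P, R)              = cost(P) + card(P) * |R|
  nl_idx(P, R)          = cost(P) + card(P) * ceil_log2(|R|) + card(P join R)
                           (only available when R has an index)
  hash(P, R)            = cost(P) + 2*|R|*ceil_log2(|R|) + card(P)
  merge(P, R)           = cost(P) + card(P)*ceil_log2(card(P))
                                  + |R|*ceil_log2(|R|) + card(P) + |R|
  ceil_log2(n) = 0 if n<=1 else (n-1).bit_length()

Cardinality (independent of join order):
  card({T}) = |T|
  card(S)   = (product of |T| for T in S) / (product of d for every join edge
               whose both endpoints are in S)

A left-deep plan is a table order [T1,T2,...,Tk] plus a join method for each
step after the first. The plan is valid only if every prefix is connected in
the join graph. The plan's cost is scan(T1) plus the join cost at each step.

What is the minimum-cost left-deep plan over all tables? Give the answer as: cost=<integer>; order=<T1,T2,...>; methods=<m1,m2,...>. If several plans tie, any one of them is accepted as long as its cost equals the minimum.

cost=5670; order=C,D,A,E,B; methods=nl_idx,hash,nl_idx,merge

Selinger DP (subsets sized 1..n):
  {E}: scan cost=500, card=500
  {B}: scan cost=100, card=100
  {C}: scan cost=50, card=50
  {A}: scan cost=100, card=100
  {D}: scan cost=250, card=250
  {BE}: card=1000; try (E,nl_idx)→2000, (B,hash)→2400, (E,merge)→5900, (B,merge)→6300, (E,hash)→9200, (E,nl)→50100 …(+1); best=2000 via (E,nl_idx)
  {CE}: card=1000; try (E,nl_idx)→1500, (C,hash)→1600, (C,nl_idx)→4500, (E,merge)→5400, (C,merge)→5850, (E,hash)→9100 …(+2); best=1500 via (E,nl_idx)
  {AE}: card=2000; try (A,hash)→2400, (E,nl_idx)→3000, (E,merge)→5900, (A,nl_idx)→6000, (A,merge)→6300, (E,hash)→9200 …(+2); best=2400 via (A,hash)
  {DE}: card=62500; try (D,hash)→5000, (E,merge)→7500, (D,merge)→7750, (E,hash)→9500, (E,nl_idx)→65000, (D,nl_idx)→67000 …(+2); best=5000 via (D,hash)
  {BC}: card=2500; try (C,hash)→800, (B,merge)→1200, (C,merge)→1250, (B,hash)→1500, (C,nl_idx)→3200, (B,nl)→5050 …(+1); best=800 via (C,hash)
  {AB}: card=5000; try (B,hash)→1600, (A,hash)→1600, (B,merge)→1700, (A,merge)→1700, (A,nl_idx)→5800, (B,nl)→10100 …(+1); best=1600 via (B,hash)
  {BD}: card=5000; try (B,hash)→1900, (D,merge)→3150, (B,merge)→3300, (D,hash)→4200, (D,nl_idx)→5900, (D,nl)→25100 …(+1); best=1900 via (B,hash)
  {AC}: card=1000; try (C,hash)→800, (A,merge)→1200, (C,merge)→1250, (A,nl_idx)→1400, (A,hash)→1500, (C,nl_idx)→1700 …(+2); best=800 via (C,hash)
  {CD}: card=250; try (D,nl_idx)→700, (C,hash)→1100, (C,nl_idx)→2000, (D,merge)→2650, (C,merge)→2850, (D,hash)→4100 …(+2); best=700 via (D,nl_idx)
  {AD}: card=1000; try (D,nl_idx)→1900, (A,hash)→1900, (A,nl_idx)→3000, (D,merge)→3150, (A,merge)→3300, (D,hash)→4200 …(+2); best=1900 via (D,nl_idx)
  {BCE}: card=1000; try (C,hash)→3600, (B,hash)→3900, (C,nl_idx)→9000, (E,hash)→12300, (B,merge)→13300, (C,merge)→13350 …(+5); best=3600 via (C,hash)
  {ABE}: card=2000; try (A,hash)→4400, (B,hash)→5800, (A,nl_idx)→11000, (A,merge)→13800, (E,hash)→15600, (B,merge)→27200 …(+5); best=4400 via (A,hash)
  {BDE}: card=25000; try (D,hash)→7000, (D,merge)→15250, (E,hash)→15900, (D,nl_idx)→35000, (B,hash)→68900, (E,nl_idx)→71900 …(+5); best=7000 via (D,hash)
  {ACE}: card=800; try (A,hash)→3900, (C,hash)→5000, (A,nl_idx)→9300, (E,nl_idx)→10600, (E,hash)→10800, (A,merge)→13300 …(+6); best=3900 via (A,hash)
  {CDE}: card=2500; try (E,nl_idx)→5450, (D,hash)→6500, (E,merge)→7950, (E,hash)→9950, (D,nl_idx)→12000, (D,merge)→14750 …(+6); best=5450 via (E,nl_idx)
  {ADE}: card=10000; try (D,hash)→8400, (E,hash)→11900, (E,merge)→17900, (E,nl_idx)→20900, (D,nl_idx)→28400, (D,merge)→28650 …(+6); best=8400 via (D,hash)
  {ABC}: card=25000; try (B,hash)→3200, (A,hash)→4700, (C,hash)→7200, (B,merge)→12600, (A,merge)→34100, (A,nl_idx)→43300 …(+5); best=3200 via (B,hash)
  {BCD}: card=2500; try (B,hash)→2350, (B,merge)→3750, (D,hash)→7300, (C,hash)→7500, (D,nl_idx)→23300, (B,nl)→25700 …(+5); best=2350 via (B,hash)
  {ABD}: card=10000; try (B,hash)→4300, (A,hash)→8300, (D,hash)→10600, (B,merge)→13700, (A,nl_idx)→46900, (D,nl_idx)→51600 …(+5); best=4300 via (B,hash)
  {ACD}: card=200; try (A,hash)→2350, (A,nl_idx)→2650, (C,hash)→3500, (A,merge)→3750, (D,hash)→5800, (C,nl_idx)→8100 …(+6); best=2350 via (A,hash)
  {ABCE}: card=400; try (A,hash)→6000, (B,hash)→6100, (C,hash)→7000, (A,nl_idx)→11000, (B,merge)→13500, (A,merge)→15400 …(+9); best=6000 via (A,hash)
  {BCDE}: card=500; try (D,hash)→8600, (B,hash)→9350, (D,nl_idx)→12100, (E,hash)→13850, (D,merge)→16850, (E,nl_idx)→25350 …(+9); best=8600 via (D,hash)
  {ABDE}: card=2000; try (D,hash)→10400, (B,hash)→19800, (D,nl_idx)→22400, (E,hash)→23300, (D,merge)→30650, (A,hash)→33400 …(+9); best=10400 via (D,hash)
  {ACDE}: card=80; try (E,nl_idx)→4230, (D,hash)→8700, (E,merge)→9150, (A,hash)→9350, (D,nl_idx)→10380, (E,hash)→11550 …(+10); best=4230 via (E,nl_idx)
  {ABCD}: card=1000; try (B,hash)→3950, (B,merge)→4950, (A,hash)→6250, (C,hash)→14900, (A,nl_idx)→20850, (B,nl)→22350 …(+9); best=3950 via (B,hash)
  {ABCDE}: card=8; try (B,merge)→5670, (B,hash)→5710, (D,nl_idx)→9208, (D,hash)→10400, (A,hash)→10500, (A,nl_idx)→12108 …(+13); best=5670 via (B,merge)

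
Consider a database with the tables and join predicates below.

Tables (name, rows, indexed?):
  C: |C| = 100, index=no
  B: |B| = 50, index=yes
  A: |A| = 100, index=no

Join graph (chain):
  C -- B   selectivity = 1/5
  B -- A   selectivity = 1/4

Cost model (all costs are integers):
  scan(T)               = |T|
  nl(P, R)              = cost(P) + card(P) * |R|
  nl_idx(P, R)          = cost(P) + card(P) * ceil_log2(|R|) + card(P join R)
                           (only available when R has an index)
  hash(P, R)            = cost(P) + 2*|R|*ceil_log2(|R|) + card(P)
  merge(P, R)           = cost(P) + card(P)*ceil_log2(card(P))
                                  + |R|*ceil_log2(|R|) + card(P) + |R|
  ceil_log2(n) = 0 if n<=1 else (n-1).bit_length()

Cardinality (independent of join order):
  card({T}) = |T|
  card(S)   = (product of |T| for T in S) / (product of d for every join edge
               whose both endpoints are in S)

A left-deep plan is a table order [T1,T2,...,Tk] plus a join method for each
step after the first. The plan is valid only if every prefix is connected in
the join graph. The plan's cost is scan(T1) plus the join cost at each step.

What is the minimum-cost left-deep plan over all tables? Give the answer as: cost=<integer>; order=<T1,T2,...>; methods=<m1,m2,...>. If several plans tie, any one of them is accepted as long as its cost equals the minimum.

Selinger DP (subsets sized 1..n):
  {C}: scan cost=100, card=100
  {B}: scan cost=50, card=50
  {A}: scan cost=100, card=100
  {BC}: card=1000; try (B,hash)→800, (C,merge)→1200, (B,merge)→1250, (C,hash)→1500, (B,nl_idx)→1700, (C,nl)→5050 …(+1); best=800 via (B,hash)
  {AB}: card=1250; try (B,hash)→800, (A,merge)→1200, (B,merge)→1250, (A,hash)→1500, (B,nl_idx)→1950, (A,nl)→5050 …(+1); best=800 via (B,hash)
  {ABC}: card=25000; try (A,hash)→3200, (C,hash)→3450, (A,merge)→12600, (C,merge)→16600, (A,nl)→100800, (C,nl)→125800; best=3200 via (A,hash)

cost=3200; order=C,B,A; methods=hash,hash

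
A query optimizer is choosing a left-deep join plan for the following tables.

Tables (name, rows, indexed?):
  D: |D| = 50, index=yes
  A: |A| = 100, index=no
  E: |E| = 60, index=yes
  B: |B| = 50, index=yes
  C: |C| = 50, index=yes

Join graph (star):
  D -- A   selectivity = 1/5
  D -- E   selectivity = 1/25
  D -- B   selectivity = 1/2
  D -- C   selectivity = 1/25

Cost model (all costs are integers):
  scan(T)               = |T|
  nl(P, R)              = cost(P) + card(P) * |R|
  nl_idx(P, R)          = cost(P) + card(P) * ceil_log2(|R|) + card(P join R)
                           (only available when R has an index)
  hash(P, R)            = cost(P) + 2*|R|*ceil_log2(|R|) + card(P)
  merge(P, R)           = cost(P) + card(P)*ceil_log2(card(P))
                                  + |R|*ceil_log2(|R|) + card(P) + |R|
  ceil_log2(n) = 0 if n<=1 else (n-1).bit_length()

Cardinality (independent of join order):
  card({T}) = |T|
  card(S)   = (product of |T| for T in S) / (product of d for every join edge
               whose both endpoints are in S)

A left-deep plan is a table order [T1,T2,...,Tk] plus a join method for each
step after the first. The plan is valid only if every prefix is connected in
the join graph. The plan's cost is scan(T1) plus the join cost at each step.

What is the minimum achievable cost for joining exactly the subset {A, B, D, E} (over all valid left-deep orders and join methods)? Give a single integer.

Selinger DP over subsets of {A,B,D,E}:
  {D}: scan cost=50, card=50
  {A}: scan cost=100, card=100
  {E}: scan cost=60, card=60
  {B}: scan cost=50, card=50
  {AD}: card=1000; try (D,hash)→800, (A,merge)→1200, (D,merge)→1250, (A,hash)→1500, (D,nl_idx)→1700, (A,nl)→5050 …(+1); best=800 via (D,hash)
  {DE}: card=120; try (E,nl_idx)→470, (D,nl_idx)→540, (D,hash)→720, (E,hash)→820, (E,merge)→820, (D,merge)→830 …(+2); best=470 via (E,nl_idx)
  {BD}: card=1250; try (D,hash)→700, (B,hash)→700, (D,merge)→750, (B,merge)→750, (D,nl_idx)→1600, (B,nl_idx)→1600 …(+2); best=700 via (D,hash)
  {ADE}: card=2400; try (A,hash)→1990, (A,merge)→2230, (E,hash)→2520, (E,nl_idx)→9200, (E,merge)→12220, (A,nl)→12470 …(+1); best=1990 via (A,hash)
  {ABD}: card=25000; try (B,hash)→2400, (A,hash)→3350, (B,merge)→12150, (A,merge)→16500, (B,nl_idx)→31800, (B,nl)→50800 …(+1); best=2400 via (B,hash)
  {BDE}: card=3000; try (B,hash)→1190, (B,merge)→1780, (E,hash)→2670, (B,nl_idx)→4190, (B,nl)→6470, (E,nl_idx)→11200 …(+2); best=1190 via (B,hash)
  {ABDE}: card=60000; try (B,hash)→4990, (A,hash)→5590, (E,hash)→28120, (B,merge)→33540, (A,merge)→40990, (B,nl_idx)→76390 …(+5); best=4990 via (B,hash)

4990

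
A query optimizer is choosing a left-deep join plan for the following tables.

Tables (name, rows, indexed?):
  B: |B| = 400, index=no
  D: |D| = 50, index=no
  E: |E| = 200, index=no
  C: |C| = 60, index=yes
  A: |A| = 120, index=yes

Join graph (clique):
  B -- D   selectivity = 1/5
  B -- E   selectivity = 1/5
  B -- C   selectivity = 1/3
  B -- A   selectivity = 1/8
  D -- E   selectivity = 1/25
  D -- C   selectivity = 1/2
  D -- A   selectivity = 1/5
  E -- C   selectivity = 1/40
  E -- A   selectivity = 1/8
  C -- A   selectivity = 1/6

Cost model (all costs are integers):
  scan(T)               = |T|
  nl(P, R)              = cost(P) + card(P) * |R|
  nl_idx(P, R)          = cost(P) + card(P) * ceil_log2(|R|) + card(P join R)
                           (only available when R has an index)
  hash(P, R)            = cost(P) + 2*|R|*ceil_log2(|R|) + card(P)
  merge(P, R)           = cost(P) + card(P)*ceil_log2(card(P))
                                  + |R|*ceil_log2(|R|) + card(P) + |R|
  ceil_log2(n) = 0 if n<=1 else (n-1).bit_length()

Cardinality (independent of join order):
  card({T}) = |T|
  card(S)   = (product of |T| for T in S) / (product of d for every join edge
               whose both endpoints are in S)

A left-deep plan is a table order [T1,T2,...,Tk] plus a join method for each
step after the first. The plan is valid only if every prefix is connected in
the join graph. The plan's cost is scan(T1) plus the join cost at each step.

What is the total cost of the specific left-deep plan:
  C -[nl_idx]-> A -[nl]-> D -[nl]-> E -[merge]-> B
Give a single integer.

1267030

step 1: scan C: cost=60, card=60
step 2: join A via nl_idx
    card(P join A) = 60*120/(6) = 1200
    cost = 60 + 60*7 + 1200 = 1680
step 3: join D via nl
    card(P join D) = 1200*50/(2*5) = 6000
    cost = 1680 + 1200*50 = 61680
step 4: join E via nl
    card(P join E) = 6000*200/(25*40*8) = 150
    cost = 61680 + 6000*200 = 1261680
step 5: join B via merge
    card(P join B) = 150*400/(5*5*3*8) = 100
    cost = 1261680 + 150*8 + 400*9 + 150 + 400 = 1267030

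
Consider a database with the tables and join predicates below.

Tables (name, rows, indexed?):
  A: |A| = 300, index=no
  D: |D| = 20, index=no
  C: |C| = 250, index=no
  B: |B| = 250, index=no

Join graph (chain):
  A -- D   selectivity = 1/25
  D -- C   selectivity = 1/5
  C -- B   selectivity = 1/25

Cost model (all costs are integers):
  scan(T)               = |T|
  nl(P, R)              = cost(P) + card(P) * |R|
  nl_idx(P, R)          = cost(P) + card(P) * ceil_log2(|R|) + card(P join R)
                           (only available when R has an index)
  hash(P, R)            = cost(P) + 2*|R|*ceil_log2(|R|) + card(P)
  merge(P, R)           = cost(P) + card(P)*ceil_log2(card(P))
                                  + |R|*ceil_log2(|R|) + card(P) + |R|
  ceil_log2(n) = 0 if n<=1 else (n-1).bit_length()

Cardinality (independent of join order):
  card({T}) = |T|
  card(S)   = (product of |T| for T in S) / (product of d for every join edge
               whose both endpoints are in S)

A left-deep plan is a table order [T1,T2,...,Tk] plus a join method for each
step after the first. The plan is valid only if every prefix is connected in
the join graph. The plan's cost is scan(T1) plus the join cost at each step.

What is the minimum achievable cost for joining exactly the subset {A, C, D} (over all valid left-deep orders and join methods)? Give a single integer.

Selinger DP over subsets of {A,C,D}:
  {A}: scan cost=300, card=300
  {D}: scan cost=20, card=20
  {C}: scan cost=250, card=250
  {AD}: card=240; try (D,hash)→800, (A,merge)→3140, (D,merge)→3420, (A,hash)→5440, (A,nl)→6020, (D,nl)→6300; best=800 via (D,hash)
  {CD}: card=1000; try (D,hash)→700, (C,merge)→2390, (D,merge)→2620, (C,hash)→4040, (C,nl)→5020, (D,nl)→5250; best=700 via (D,hash)
  {ACD}: card=12000; try (C,hash)→5040, (C,merge)→5210, (A,hash)→7100, (A,merge)→14700, (C,nl)→60800, (A,nl)→300700; best=5040 via (C,hash)

5040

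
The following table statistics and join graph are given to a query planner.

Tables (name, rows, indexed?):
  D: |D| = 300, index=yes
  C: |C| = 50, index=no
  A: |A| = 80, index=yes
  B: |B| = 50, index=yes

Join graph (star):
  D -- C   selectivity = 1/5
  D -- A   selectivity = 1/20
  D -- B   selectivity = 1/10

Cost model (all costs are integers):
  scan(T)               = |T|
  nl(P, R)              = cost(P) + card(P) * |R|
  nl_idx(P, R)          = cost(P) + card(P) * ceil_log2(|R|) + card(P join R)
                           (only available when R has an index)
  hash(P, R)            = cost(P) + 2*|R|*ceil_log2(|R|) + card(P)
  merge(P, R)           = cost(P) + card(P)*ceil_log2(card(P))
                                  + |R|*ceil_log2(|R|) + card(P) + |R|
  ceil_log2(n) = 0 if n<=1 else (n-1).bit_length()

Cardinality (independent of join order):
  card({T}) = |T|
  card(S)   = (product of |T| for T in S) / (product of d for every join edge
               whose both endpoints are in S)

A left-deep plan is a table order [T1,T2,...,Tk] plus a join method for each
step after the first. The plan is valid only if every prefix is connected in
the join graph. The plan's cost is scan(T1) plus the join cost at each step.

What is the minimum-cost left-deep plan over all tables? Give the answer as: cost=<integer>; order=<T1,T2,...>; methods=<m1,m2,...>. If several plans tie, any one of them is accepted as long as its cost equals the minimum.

cost=10120; order=D,A,B,C; methods=hash,hash,hash

Selinger DP (subsets sized 1..n):
  {D}: scan cost=300, card=300
  {C}: scan cost=50, card=50
  {A}: scan cost=80, card=80
  {B}: scan cost=50, card=50
  {CD}: card=3000; try (C,hash)→1200, (D,merge)→3400, (D,nl_idx)→3500, (C,merge)→3650, (D,hash)→5500, (D,nl)→15050 …(+1); best=1200 via (C,hash)
  {AD}: card=1200; try (A,hash)→1720, (D,nl_idx)→2000, (A,nl_idx)→3600, (D,merge)→3720, (A,merge)→3940, (D,hash)→5560 …(+2); best=1720 via (A,hash)
  {BD}: card=1500; try (B,hash)→1200, (D,nl_idx)→2000, (D,merge)→3400, (B,nl_idx)→3600, (B,merge)→3650, (D,hash)→5500 …(+2); best=1200 via (B,hash)
  {ACD}: card=12000; try (C,hash)→3520, (A,hash)→5320, (C,merge)→16470, (A,nl_idx)→34200, (A,merge)→40840, (C,nl)→61720 …(+1); best=3520 via (C,hash)
  {BCD}: card=15000; try (C,hash)→3300, (B,hash)→4800, (C,merge)→19550, (B,nl_idx)→34200, (B,merge)→40550, (C,nl)→76200 …(+1); best=3300 via (C,hash)
  {ABD}: card=6000; try (B,hash)→3520, (A,hash)→3820, (B,nl_idx)→14920, (B,merge)→16470, (A,nl_idx)→17700, (A,merge)→19840 …(+2); best=3520 via (B,hash)
  {ABCD}: card=60000; try (C,hash)→10120, (B,hash)→16120, (A,hash)→19420, (C,merge)→87870, (B,nl_idx)→135520, (A,nl_idx)→168300 …(+5); best=10120 via (C,hash)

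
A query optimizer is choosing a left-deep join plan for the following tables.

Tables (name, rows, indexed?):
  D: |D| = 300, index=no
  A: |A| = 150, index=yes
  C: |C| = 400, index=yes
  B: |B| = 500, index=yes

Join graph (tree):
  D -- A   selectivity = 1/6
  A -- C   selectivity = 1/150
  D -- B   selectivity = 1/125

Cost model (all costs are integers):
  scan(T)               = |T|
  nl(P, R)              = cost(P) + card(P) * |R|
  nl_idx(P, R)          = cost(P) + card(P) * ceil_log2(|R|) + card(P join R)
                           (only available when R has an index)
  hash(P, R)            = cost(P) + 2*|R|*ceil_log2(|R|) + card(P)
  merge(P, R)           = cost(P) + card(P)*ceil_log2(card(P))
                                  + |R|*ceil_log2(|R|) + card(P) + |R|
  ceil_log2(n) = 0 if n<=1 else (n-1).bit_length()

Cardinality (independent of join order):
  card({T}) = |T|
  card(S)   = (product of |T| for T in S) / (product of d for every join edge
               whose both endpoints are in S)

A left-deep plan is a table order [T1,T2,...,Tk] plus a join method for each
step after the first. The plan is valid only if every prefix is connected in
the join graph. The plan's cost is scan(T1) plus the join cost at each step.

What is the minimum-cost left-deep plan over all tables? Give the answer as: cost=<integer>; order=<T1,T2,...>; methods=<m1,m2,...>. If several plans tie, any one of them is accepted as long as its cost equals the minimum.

Selinger DP (subsets sized 1..n):
  {D}: scan cost=300, card=300
  {A}: scan cost=150, card=150
  {C}: scan cost=400, card=400
  {B}: scan cost=500, card=500
  {AD}: card=7500; try (A,hash)→3000, (D,merge)→4500, (A,merge)→4650, (D,hash)→5700, (A,nl_idx)→10200, (D,nl)→45150 …(+1); best=3000 via (A,hash)
  {BD}: card=1200; try (B,nl_idx)→4200, (D,hash)→6400, (B,merge)→8300, (D,merge)→8500, (B,hash)→9600, (B,nl)→150300 …(+1); best=4200 via (B,nl_idx)
  {AC}: card=400; try (C,nl_idx)→1900, (A,hash)→3200, (A,nl_idx)→4000, (C,merge)→5500, (A,merge)→5750, (C,hash)→7500 …(+2); best=1900 via (C,nl_idx)
  {ACD}: card=20000; try (D,hash)→7700, (D,merge)→8900, (C,hash)→17700, (C,nl_idx)→90500, (C,merge)→112000, (D,nl)→121900 …(+1); best=7700 via (D,hash)
  {ABD}: card=30000; try (A,hash)→7800, (B,hash)→19500, (A,merge)→19950, (A,nl_idx)→43800, (B,nl_idx)→100500, (B,merge)→113000 …(+2); best=7800 via (A,hash)
  {ABCD}: card=80000; try (B,hash)→36700, (C,hash)→45000, (B,nl_idx)→267700, (B,merge)→332700, (C,nl_idx)→357800, (C,merge)→491800 …(+2); best=36700 via (B,hash)

cost=36700; order=A,C,D,B; methods=nl_idx,hash,hash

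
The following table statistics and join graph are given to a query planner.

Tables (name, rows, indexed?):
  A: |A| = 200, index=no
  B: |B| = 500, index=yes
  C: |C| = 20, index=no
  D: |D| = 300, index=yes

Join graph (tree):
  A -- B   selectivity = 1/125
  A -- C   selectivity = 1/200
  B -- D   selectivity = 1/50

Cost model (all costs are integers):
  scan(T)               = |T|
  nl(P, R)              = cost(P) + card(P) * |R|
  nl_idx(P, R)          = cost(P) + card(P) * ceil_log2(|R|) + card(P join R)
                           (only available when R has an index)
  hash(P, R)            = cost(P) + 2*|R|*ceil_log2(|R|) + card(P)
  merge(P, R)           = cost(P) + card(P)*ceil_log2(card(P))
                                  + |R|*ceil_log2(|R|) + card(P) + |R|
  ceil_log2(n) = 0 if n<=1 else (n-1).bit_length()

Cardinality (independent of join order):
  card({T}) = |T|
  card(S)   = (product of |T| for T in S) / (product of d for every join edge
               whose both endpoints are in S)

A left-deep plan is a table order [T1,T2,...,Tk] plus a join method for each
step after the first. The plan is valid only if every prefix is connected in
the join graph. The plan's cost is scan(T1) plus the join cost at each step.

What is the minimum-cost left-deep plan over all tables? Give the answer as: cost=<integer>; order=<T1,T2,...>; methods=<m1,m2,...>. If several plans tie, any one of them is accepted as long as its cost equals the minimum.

Selinger DP (subsets sized 1..n):
  {A}: scan cost=200, card=200
  {B}: scan cost=500, card=500
  {C}: scan cost=20, card=20
  {D}: scan cost=300, card=300
  {AB}: card=800; try (B,nl_idx)→2800, (A,hash)→4200, (B,merge)→7000, (A,merge)→7300, (B,hash)→9400, (B,nl)→100200 …(+1); best=2800 via (B,nl_idx)
  {AC}: card=20; try (C,hash)→600, (A,merge)→1940, (C,merge)→2120, (A,hash)→3240, (A,nl)→4020, (C,nl)→4200; best=600 via (C,hash)
  {BD}: card=3000; try (B,nl_idx)→6000, (D,hash)→6400, (D,nl_idx)→8000, (B,merge)→8300, (D,merge)→8500, (B,hash)→9600 …(+2); best=6000 via (B,nl_idx)
  {ABC}: card=80; try (B,nl_idx)→860, (C,hash)→3800, (B,merge)→5720, (B,hash)→9620, (B,nl)→10600, (C,merge)→11720 …(+1); best=860 via (B,nl_idx)
  {ABD}: card=4800; try (D,hash)→9000, (A,hash)→12200, (D,merge)→14600, (D,nl_idx)→14800, (A,merge)→46800, (D,nl)→242800 …(+1); best=9000 via (D,hash)
  {ABCD}: card=480; try (D,nl_idx)→2060, (D,merge)→4500, (D,hash)→6340, (C,hash)→14000, (D,nl)→24860, (C,merge)→76320 …(+1); best=2060 via (D,nl_idx)

cost=2060; order=A,C,B,D; methods=hash,nl_idx,nl_idx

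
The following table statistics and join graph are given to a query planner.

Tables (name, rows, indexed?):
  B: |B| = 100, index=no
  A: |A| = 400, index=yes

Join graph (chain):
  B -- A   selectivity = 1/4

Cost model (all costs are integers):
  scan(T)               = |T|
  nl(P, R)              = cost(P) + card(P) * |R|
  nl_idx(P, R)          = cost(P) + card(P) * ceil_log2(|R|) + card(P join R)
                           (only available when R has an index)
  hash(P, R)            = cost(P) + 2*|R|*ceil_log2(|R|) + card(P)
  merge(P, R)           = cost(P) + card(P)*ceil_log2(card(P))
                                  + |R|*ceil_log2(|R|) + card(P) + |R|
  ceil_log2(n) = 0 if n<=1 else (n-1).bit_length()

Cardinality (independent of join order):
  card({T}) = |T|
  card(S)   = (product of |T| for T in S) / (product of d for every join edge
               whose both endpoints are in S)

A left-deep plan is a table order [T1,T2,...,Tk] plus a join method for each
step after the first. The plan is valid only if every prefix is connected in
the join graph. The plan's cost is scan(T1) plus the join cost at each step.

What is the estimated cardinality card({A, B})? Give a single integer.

Tables in S: A(400), B(100)
Edges inside S: B-A(d=4)
numerator = 400 * 100 = 40000
denominator = 4 = 4
card(S) = 40000 / 4 = 10000

10000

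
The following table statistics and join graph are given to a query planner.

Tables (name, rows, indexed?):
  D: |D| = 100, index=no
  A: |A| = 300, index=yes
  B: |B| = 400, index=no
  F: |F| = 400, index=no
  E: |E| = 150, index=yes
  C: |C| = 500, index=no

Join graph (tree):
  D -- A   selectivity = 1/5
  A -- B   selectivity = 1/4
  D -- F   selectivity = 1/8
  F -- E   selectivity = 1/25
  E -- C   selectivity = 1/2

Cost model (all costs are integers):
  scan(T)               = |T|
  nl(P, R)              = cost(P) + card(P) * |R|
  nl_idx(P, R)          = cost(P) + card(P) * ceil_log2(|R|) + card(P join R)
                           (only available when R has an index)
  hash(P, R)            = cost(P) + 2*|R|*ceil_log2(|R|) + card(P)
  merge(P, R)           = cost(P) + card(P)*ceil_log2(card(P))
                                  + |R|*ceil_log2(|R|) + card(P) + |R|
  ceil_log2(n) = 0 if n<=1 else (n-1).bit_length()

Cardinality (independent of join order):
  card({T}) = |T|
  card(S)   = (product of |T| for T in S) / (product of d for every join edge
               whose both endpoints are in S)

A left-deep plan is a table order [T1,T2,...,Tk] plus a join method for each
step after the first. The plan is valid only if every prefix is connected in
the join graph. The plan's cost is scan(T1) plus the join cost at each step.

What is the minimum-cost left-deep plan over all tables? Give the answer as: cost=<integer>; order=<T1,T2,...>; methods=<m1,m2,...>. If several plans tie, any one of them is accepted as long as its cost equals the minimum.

Selinger DP (subsets sized 1..n):
  {D}: scan cost=100, card=100
  {A}: scan cost=300, card=300
  {B}: scan cost=400, card=400
  {F}: scan cost=400, card=400
  {E}: scan cost=150, card=150
  {C}: scan cost=500, card=500
  {AD}: card=6000; try (D,hash)→2000, (A,merge)→3900, (D,merge)→4100, (A,hash)→5600, (A,nl_idx)→7000, (A,nl)→30100 …(+1); best=2000 via (D,hash)
  {DF}: card=5000; try (D,hash)→2200, (F,merge)→4900, (D,merge)→5200, (F,hash)→7400, (F,nl)→40100, (D,nl)→40400; best=2200 via (D,hash)
  {AB}: card=30000; try (A,hash)→6200, (B,merge)→7300, (A,merge)→7400, (B,hash)→7800, (A,nl_idx)→34000, (B,nl)→120300 …(+1); best=6200 via (A,hash)
  {EF}: card=2400; try (E,hash)→3200, (F,merge)→5500, (E,merge)→5750, (E,nl_idx)→6000, (F,hash)→7500, (F,nl)→60150 …(+1); best=3200 via (E,hash)
  {CE}: card=37500; try (E,hash)→3400, (C,merge)→6500, (E,merge)→6850, (C,hash)→9300, (E,nl_idx)→42000, (C,nl)→75150 …(+1); best=3400 via (E,hash)
  {ABD}: card=600000; try (B,hash)→15200, (D,hash)→37600, (B,merge)→90000, (D,merge)→487000, (B,nl)→2402000, (D,nl)→3006200; best=15200 via (B,hash)
  {ADF}: card=300000; try (A,hash)→12600, (F,hash)→15200, (A,merge)→75200, (F,merge)→90000, (A,nl_idx)→347200, (A,nl)→1502200 …(+1); best=12600 via (A,hash)
  {DEF}: card=30000; try (D,hash)→7000, (E,hash)→9600, (D,merge)→35200, (E,nl_idx)→72200, (E,merge)→73550, (D,nl)→243200 …(+1); best=7000 via (D,hash)
  {CEF}: card=600000; try (C,hash)→14600, (C,merge)→39400, (F,hash)→48100, (F,merge)→644900, (C,nl)→1203200, (F,nl)→15003400; best=14600 via (C,hash)
  {ABDF}: card=30000000; try (B,hash)→319800, (F,hash)→622400, (B,merge)→6016600, (F,merge)→12619200, (B,nl)→120012600, (F,nl)→240015200; best=319800 via (B,hash)
  {ADEF}: card=1800000; try (A,hash)→42400, (E,hash)→315000, (A,merge)→490000, (A,nl_idx)→2077000, (E,nl_idx)→4212600, (E,merge)→6013950 …(+2); best=42400 via (A,hash)
  {CDEF}: card=7500000; try (C,hash)→46000, (C,merge)→492000, (D,hash)→616000, (D,merge)→12615400, (C,nl)→15007000, (D,nl)→60014600; best=46000 via (C,hash)
  {ABDEF}: card=180000000; try (B,hash)→1849600, (E,hash)→30322200, (B,merge)→39646400, (E,nl_idx)→420319800, (B,nl)→720042400, (E,merge)→780321150 …(+1); best=1849600 via (B,hash)
  {ACDEF}: card=450000000; try (C,hash)→1851400, (A,hash)→7551400, (C,merge)→39647400, (A,merge)→180049000, (A,nl_idx)→517546000, (C,nl)→900042400 …(+1); best=1851400 via (C,hash)
  {ABCDEF}: card=45000000000; try (C,hash)→181858600, (B,hash)→451858600, (C,merge)→5221854600, (B,merge)→13501855400, (C,nl)→90001849600, (B,nl)→180001851400; best=181858600 via (C,hash)

cost=181858600; order=F,E,D,A,B,C; methods=hash,hash,hash,hash,hash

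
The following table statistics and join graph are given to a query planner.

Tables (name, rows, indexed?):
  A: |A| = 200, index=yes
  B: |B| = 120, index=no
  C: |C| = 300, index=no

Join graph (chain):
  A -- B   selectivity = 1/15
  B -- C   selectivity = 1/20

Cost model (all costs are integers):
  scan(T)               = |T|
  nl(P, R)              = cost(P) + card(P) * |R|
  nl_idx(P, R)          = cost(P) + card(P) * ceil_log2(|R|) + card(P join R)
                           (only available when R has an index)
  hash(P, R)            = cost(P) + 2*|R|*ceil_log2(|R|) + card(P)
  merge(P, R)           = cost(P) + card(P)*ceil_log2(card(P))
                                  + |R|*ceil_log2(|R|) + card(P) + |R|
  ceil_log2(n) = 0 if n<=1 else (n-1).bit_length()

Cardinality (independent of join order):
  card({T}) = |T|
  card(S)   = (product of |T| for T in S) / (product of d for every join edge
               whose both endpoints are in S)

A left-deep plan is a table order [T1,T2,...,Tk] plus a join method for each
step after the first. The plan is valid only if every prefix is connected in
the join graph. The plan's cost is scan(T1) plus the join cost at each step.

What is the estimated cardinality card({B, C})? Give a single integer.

Tables in S: B(120), C(300)
Edges inside S: B-C(d=20)
numerator = 120 * 300 = 36000
denominator = 20 = 20
card(S) = 36000 / 20 = 1800

1800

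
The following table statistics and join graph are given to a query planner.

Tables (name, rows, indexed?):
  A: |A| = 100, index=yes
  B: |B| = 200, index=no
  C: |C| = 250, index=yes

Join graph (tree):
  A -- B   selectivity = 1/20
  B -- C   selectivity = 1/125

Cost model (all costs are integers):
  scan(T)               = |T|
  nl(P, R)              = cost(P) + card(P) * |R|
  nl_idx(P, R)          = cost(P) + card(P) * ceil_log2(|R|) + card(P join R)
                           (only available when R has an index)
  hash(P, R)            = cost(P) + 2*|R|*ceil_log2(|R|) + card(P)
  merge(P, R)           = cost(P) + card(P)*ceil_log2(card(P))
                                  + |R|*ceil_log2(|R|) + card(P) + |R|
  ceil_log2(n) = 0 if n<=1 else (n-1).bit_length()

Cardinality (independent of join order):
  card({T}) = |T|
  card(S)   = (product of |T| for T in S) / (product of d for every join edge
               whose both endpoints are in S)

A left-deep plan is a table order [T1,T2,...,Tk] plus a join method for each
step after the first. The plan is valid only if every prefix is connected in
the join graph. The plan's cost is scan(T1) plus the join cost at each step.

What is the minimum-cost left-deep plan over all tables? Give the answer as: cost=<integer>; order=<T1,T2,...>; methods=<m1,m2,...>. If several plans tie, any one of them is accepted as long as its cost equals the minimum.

cost=4000; order=B,C,A; methods=nl_idx,hash

Selinger DP (subsets sized 1..n):
  {A}: scan cost=100, card=100
  {B}: scan cost=200, card=200
  {C}: scan cost=250, card=250
  {AB}: card=1000; try (A,hash)→1800, (A,nl_idx)→2600, (B,merge)→2700, (A,merge)→2800, (B,hash)→3400, (B,nl)→20100 …(+1); best=1800 via (A,hash)
  {BC}: card=400; try (C,nl_idx)→2200, (B,hash)→3700, (C,merge)→4250, (B,merge)→4300, (C,hash)→4400, (C,nl)→50200 …(+1); best=2200 via (C,nl_idx)
  {ABC}: card=2000; try (A,hash)→4000, (C,hash)→6800, (A,merge)→7000, (A,nl_idx)→7000, (C,nl_idx)→11800, (C,merge)→15050 …(+2); best=4000 via (A,hash)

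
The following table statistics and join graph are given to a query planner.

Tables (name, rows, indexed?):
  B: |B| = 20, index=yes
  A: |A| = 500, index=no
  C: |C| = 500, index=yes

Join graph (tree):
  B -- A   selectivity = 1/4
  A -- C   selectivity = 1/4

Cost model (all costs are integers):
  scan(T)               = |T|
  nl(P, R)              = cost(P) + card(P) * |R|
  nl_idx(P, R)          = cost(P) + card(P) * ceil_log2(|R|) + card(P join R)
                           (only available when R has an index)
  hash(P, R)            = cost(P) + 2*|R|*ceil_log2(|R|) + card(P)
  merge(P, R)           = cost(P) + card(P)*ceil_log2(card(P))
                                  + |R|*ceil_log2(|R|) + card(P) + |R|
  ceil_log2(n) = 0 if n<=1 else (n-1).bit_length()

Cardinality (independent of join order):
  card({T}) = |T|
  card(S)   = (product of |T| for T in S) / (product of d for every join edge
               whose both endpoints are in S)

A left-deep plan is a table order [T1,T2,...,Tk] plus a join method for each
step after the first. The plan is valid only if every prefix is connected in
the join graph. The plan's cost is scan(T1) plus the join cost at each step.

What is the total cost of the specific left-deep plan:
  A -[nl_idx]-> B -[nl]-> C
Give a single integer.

1255500

step 1: scan A: cost=500, card=500
step 2: join B via nl_idx
    card(P join B) = 500*20/(4) = 2500
    cost = 500 + 500*5 + 2500 = 5500
step 3: join C via nl
    card(P join C) = 2500*500/(4) = 312500
    cost = 5500 + 2500*500 = 1255500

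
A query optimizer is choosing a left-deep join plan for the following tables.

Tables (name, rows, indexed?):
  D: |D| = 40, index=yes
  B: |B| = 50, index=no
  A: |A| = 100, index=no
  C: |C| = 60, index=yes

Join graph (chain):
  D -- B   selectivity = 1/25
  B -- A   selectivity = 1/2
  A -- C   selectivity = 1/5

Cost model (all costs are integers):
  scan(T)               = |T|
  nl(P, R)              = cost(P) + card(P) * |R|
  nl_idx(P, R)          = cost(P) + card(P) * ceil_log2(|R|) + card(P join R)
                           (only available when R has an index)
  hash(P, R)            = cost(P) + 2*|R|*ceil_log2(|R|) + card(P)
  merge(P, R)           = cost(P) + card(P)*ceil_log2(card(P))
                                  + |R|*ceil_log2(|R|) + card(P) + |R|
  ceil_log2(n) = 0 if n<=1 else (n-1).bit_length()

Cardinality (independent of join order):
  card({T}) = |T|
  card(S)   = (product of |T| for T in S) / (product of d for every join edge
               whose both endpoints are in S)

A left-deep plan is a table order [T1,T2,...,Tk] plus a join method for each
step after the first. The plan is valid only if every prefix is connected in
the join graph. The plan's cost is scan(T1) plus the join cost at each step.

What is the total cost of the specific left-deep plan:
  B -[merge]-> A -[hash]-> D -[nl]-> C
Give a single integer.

244180

step 1: scan B: cost=50, card=50
step 2: join A via merge
    card(P join A) = 50*100/(2) = 2500
    cost = 50 + 50*6 + 100*7 + 50 + 100 = 1200
step 3: join D via hash
    card(P join D) = 2500*40/(25) = 4000
    cost = 1200 + 2*40*6 + 2500 = 4180
step 4: join C via nl
    card(P join C) = 4000*60/(5) = 48000
    cost = 4180 + 4000*60 = 244180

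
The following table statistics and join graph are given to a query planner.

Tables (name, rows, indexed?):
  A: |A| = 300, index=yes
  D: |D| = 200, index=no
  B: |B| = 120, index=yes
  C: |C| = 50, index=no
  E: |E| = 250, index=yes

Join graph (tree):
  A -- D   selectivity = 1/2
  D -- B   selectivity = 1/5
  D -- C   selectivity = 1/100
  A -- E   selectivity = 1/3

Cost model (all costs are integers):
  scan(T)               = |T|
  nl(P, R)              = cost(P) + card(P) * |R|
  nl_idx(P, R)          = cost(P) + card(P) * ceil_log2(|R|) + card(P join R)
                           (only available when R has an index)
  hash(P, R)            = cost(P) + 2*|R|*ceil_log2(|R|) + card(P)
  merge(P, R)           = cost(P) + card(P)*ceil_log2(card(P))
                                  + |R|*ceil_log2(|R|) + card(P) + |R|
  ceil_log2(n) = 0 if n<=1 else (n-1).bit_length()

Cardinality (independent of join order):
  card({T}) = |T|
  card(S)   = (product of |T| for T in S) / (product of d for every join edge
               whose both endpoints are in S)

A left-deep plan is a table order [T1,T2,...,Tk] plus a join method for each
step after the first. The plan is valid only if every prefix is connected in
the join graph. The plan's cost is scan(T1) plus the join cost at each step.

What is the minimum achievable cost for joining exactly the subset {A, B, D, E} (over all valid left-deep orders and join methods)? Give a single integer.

736280

Selinger DP over subsets of {A,B,D,E}:
  {A}: scan cost=300, card=300
  {D}: scan cost=200, card=200
  {B}: scan cost=120, card=120
  {E}: scan cost=250, card=250
  {AD}: card=30000; try (D,hash)→3800, (A,merge)→5000, (D,merge)→5100, (A,hash)→5800, (A,nl_idx)→32000, (A,nl)→60200 …(+1); best=3800 via (D,hash)
  {AE}: card=25000; try (E,hash)→4600, (A,merge)→5500, (E,merge)→5550, (A,hash)→5900, (A,nl_idx)→27500, (E,nl_idx)→27700 …(+2); best=4600 via (E,hash)
  {BD}: card=4800; try (B,hash)→2080, (D,merge)→2880, (B,merge)→2960, (D,hash)→3440, (B,nl_idx)→6400, (D,nl)→24120 …(+1); best=2080 via (B,hash)
  {ABD}: card=720000; try (A,hash)→12280, (B,hash)→35480, (A,merge)→72280, (B,merge)→484760, (A,nl_idx)→765280, (B,nl_idx)→933800 …(+2); best=12280 via (A,hash)
  {ADE}: card=2500000; try (D,hash)→32800, (E,hash)→37800, (D,merge)→406400, (E,merge)→486050, (E,nl_idx)→2743800, (D,nl)→5004600 …(+1); best=32800 via (D,hash)
  {ABDE}: card=60000000; try (E,hash)→736280, (B,hash)→2534480, (E,merge)→15134530, (B,merge)→57533760, (E,nl_idx)→65772280, (B,nl_idx)→77532800 …(+2); best=736280 via (E,hash)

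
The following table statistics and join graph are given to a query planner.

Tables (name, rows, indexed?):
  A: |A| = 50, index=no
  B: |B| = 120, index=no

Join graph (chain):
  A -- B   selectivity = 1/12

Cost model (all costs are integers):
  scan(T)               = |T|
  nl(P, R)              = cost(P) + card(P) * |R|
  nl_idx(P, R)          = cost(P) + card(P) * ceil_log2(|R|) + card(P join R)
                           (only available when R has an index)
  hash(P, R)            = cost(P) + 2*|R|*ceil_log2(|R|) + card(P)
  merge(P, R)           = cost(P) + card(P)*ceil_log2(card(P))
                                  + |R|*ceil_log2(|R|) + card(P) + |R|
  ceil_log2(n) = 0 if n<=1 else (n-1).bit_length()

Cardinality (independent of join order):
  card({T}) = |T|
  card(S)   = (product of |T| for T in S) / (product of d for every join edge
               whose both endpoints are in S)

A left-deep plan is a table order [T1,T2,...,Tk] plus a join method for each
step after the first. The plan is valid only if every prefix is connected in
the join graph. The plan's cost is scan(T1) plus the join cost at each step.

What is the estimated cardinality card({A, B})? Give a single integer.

500

Tables in S: A(50), B(120)
Edges inside S: A-B(d=12)
numerator = 50 * 120 = 6000
denominator = 12 = 12
card(S) = 6000 / 12 = 500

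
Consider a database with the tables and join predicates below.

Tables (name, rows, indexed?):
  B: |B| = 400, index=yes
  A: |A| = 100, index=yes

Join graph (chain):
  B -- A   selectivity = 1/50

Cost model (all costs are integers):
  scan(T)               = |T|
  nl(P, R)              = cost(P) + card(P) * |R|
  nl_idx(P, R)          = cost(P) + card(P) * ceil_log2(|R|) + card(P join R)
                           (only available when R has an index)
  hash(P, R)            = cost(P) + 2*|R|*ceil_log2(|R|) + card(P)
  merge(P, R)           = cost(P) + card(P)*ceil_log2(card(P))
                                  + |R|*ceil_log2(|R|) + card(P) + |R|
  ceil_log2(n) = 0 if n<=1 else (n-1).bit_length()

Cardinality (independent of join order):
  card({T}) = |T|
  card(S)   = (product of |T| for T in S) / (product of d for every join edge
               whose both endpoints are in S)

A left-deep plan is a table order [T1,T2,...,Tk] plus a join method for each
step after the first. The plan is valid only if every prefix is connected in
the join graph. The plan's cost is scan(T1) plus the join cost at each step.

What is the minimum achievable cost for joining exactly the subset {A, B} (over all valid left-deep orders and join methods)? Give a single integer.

1800

Selinger DP over subsets of {A,B}:
  {B}: scan cost=400, card=400
  {A}: scan cost=100, card=100
  {AB}: card=800; try (B,nl_idx)→1800, (A,hash)→2200, (A,nl_idx)→4000, (B,merge)→4900, (A,merge)→5200, (B,hash)→7400 …(+2); best=1800 via (B,nl_idx)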